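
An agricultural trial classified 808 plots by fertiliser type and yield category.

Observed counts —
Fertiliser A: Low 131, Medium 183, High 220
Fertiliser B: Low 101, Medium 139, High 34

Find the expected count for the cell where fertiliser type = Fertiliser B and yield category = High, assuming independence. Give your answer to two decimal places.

86.13

Row total (Fertiliser B) = 274; column total (High) = 254; grand total N = 808.
Expected count = (row total × column total) / N = 274 × 254 / 808 = 86.13.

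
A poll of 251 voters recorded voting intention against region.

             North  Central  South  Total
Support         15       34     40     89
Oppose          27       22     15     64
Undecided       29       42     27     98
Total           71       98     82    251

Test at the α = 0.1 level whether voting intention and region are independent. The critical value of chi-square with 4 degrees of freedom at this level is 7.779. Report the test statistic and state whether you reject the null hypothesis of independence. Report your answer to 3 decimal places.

15.842; reject H₀

Grand total N = 251.
Expected counts (row total × column total / N):
  Support, North: 89×71/251 = 25.1753
  Support, Central: 89×98/251 = 34.7490
  Support, South: 89×82/251 = 29.0757
  Oppose, North: 64×71/251 = 18.1036
  Oppose, Central: 64×98/251 = 24.9880
  Oppose, South: 64×82/251 = 20.9084
  Undecided, North: 98×71/251 = 27.7211
  Undecided, Central: 98×98/251 = 38.2629
  Undecided, South: 98×82/251 = 32.0159
Contributions (O − E)²/E:
  (15 − 25.1753)²/25.1753 = 4.1126
  (34 − 34.7490)²/34.7490 = 0.0161
  (40 − 29.0757)²/29.0757 = 4.1045
  (27 − 18.1036)²/18.1036 = 4.3718
  (22 − 24.9880)²/24.9880 = 0.3573
  (15 − 20.9084)²/20.9084 = 1.6696
  (29 − 27.7211)²/27.7211 = 0.0590
  (42 − 38.2629)²/38.2629 = 0.3650
  (27 − 32.0159)²/32.0159 = 0.7858
χ² = 4.1126 + 0.0161 + 4.1045 + 4.3718 + 0.3573 + 1.6696 + 0.0590 + 0.3650 + 0.7858 = 15.842
df = (3−1)(3−1) = 4. Since 15.842 > 7.779, reject the null hypothesis of independence at α = 0.1.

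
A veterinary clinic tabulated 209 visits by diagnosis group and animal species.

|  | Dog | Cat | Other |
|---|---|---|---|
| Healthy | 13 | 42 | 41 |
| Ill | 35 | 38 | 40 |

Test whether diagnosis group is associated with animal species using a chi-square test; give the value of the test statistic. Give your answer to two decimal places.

Row totals: 96, 113. Column totals: 48, 80, 81. Grand total N = 209.
Expected counts (row total × column total / N):
  Healthy, Dog: 96×48/209 = 22.048
  Healthy, Cat: 96×80/209 = 36.746
  Healthy, Other: 96×81/209 = 37.206
  Ill, Dog: 113×48/209 = 25.952
  Ill, Cat: 113×80/209 = 43.254
  Ill, Other: 113×81/209 = 43.794
Contributions (O − E)²/E:
  (13 − 22.048)²/22.048 = 3.7131
  (42 − 36.746)²/36.746 = 0.7512
  (41 − 37.206)²/37.206 = 0.3869
  (35 − 25.952)²/25.952 = 3.1545
  (38 − 43.254)²/43.254 = 0.6382
  (40 − 43.794)²/43.794 = 0.3287
χ² = 3.7131 + 0.7512 + 0.3869 + 3.1545 + 0.6382 + 0.3287 = 8.97

8.97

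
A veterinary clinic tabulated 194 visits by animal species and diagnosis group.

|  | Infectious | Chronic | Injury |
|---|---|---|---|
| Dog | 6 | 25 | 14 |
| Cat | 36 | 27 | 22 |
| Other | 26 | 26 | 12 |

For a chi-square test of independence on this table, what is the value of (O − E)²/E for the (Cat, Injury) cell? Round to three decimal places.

Row total (Cat) = 85; column total (Injury) = 48; N = 194.
Expected count E = 85 × 48 / 194 = 21.0309.
Contribution = (O − E)²/E = (22 − 21.0309)² / 21.0309 = 0.045.

0.045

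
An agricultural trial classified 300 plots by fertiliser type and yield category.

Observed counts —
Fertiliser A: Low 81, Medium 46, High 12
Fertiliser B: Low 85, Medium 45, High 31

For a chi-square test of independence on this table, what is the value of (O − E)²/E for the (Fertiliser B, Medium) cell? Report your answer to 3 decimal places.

0.301

Row total (Fertiliser B) = 161; column total (Medium) = 91; N = 300.
Expected count E = 161 × 91 / 300 = 48.8367.
Contribution = (O − E)²/E = (45 − 48.8367)² / 48.8367 = 0.301.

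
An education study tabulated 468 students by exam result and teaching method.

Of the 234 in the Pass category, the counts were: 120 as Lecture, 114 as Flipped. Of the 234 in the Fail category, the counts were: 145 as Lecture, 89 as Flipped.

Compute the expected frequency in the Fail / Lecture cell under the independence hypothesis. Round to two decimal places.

Row total (Fail) = 234; column total (Lecture) = 265; grand total N = 468.
Expected count = (row total × column total) / N = 234 × 265 / 468 = 132.50.

132.50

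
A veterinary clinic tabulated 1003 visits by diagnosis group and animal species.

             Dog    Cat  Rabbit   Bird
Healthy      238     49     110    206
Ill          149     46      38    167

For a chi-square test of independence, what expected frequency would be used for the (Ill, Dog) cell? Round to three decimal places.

154.337

Row total (Ill) = 400; column total (Dog) = 387; grand total N = 1003.
Expected count = (row total × column total) / N = 400 × 387 / 1003 = 154.337.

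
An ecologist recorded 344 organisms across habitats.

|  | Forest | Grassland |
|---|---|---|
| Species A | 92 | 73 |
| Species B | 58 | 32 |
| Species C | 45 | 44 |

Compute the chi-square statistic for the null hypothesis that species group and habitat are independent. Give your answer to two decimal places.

3.62

Row totals: 165, 90, 89. Column totals: 195, 149. Grand total N = 344.
Expected counts (row total × column total / N):
  Species A, Forest: 165×195/344 = 93.532
  Species A, Grassland: 165×149/344 = 71.468
  Species B, Forest: 90×195/344 = 51.017
  Species B, Grassland: 90×149/344 = 38.983
  Species C, Forest: 89×195/344 = 50.451
  Species C, Grassland: 89×149/344 = 38.549
Contributions (O − E)²/E:
  (92 − 93.532)²/93.532 = 0.0251
  (73 − 71.468)²/71.468 = 0.0328
  (58 − 51.017)²/51.017 = 0.9558
  (32 − 38.983)²/38.983 = 1.2509
  (45 − 50.451)²/50.451 = 0.5890
  (44 − 38.549)²/38.549 = 0.7708
χ² = 0.0251 + 0.0328 + 0.9558 + 1.2509 + 0.5890 + 0.7708 = 3.62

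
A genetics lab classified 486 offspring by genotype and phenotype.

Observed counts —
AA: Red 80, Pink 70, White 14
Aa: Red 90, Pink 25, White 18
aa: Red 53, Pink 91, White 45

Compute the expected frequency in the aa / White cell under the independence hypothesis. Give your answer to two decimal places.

29.94

Row total (aa) = 189; column total (White) = 77; grand total N = 486.
Expected count = (row total × column total) / N = 189 × 77 / 486 = 29.94.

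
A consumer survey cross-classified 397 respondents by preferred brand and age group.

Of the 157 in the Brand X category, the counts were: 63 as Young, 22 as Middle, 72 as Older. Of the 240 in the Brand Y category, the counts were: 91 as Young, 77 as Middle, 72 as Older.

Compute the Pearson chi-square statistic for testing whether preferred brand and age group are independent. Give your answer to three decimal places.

19.130

Row totals: 157, 240. Column totals: 154, 99, 144. Grand total N = 397.
Expected counts (row total × column total / N):
  Brand X, Young: 157×154/397 = 60.9018
  Brand X, Middle: 157×99/397 = 39.1511
  Brand X, Older: 157×144/397 = 56.9471
  Brand Y, Young: 240×154/397 = 93.0982
  Brand Y, Middle: 240×99/397 = 59.8489
  Brand Y, Older: 240×144/397 = 87.0529
Contributions (O − E)²/E:
  (63 − 60.9018)²/60.9018 = 0.0723
  (22 − 39.1511)²/39.1511 = 7.5135
  (72 − 56.9471)²/56.9471 = 3.9790
  (91 − 93.0982)²/93.0982 = 0.0473
  (77 − 59.8489)²/59.8489 = 4.9150
  (72 − 87.0529)²/87.0529 = 2.6029
χ² = 0.0723 + 7.5135 + 3.9790 + 0.0473 + 4.9150 + 2.6029 = 19.130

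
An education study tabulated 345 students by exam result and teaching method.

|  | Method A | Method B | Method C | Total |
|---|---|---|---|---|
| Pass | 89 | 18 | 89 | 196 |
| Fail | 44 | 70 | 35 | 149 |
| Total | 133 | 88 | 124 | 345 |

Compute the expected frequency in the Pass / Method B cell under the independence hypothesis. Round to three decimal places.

Row total (Pass) = 196; column total (Method B) = 88; grand total N = 345.
Expected count = (row total × column total) / N = 196 × 88 / 345 = 49.994.

49.994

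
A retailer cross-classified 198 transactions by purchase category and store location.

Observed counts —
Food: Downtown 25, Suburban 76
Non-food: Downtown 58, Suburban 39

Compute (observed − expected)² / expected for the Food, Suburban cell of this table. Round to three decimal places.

Row total (Food) = 101; column total (Suburban) = 115; N = 198.
Expected count E = 101 × 115 / 198 = 58.6616.
Contribution = (O − E)²/E = (76 − 58.6616)² / 58.6616 = 5.125.

5.125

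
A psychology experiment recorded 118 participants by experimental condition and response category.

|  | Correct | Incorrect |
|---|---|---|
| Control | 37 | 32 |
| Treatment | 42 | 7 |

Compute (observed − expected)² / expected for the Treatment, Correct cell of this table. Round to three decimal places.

Row total (Treatment) = 49; column total (Correct) = 79; N = 118.
Expected count E = 49 × 79 / 118 = 32.8051.
Contribution = (O − E)²/E = (42 − 32.8051)² / 32.8051 = 2.577.

2.577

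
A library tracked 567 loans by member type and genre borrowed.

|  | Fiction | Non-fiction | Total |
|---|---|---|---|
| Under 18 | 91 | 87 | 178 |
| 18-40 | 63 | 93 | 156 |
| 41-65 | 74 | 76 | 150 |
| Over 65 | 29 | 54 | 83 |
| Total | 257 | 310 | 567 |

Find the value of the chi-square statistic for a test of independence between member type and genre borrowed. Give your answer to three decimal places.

Grand total N = 567.
Expected counts (row total × column total / N):
  Under 18, Fiction: 178×257/567 = 80.6808
  Under 18, Non-fiction: 178×310/567 = 97.3192
  18-40, Fiction: 156×257/567 = 70.7090
  18-40, Non-fiction: 156×310/567 = 85.2910
  41-65, Fiction: 150×257/567 = 67.9894
  41-65, Non-fiction: 150×310/567 = 82.0106
  Over 65, Fiction: 83×257/567 = 37.6208
  Over 65, Non-fiction: 83×310/567 = 45.3792
Contributions (O − E)²/E:
  (91 − 80.6808)²/80.6808 = 1.3198
  (87 − 97.3192)²/97.3192 = 1.0942
  (63 − 70.7090)²/70.7090 = 0.8405
  (93 − 85.2910)²/85.2910 = 0.6968
  (74 − 67.9894)²/67.9894 = 0.5314
  (76 − 82.0106)²/82.0106 = 0.4405
  (29 − 37.6208)²/37.6208 = 1.9755
  (54 − 45.3792)²/45.3792 = 1.6377
χ² = 1.3198 + 1.0942 + 0.8405 + 0.6968 + 0.5314 + 0.4405 + 1.9755 + 1.6377 = 8.536

8.536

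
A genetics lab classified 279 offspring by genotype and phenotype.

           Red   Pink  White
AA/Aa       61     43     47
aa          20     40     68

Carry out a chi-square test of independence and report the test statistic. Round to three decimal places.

Row totals: 151, 128. Column totals: 81, 83, 115. Grand total N = 279.
Expected counts (row total × column total / N):
  AA/Aa, Red: 151×81/279 = 43.8387
  AA/Aa, Pink: 151×83/279 = 44.9211
  AA/Aa, White: 151×115/279 = 62.2401
  aa, Red: 128×81/279 = 37.1613
  aa, Pink: 128×83/279 = 38.0789
  aa, White: 128×115/279 = 52.7599
Contributions (O − E)²/E:
  (61 − 43.8387)²/43.8387 = 6.7180
  (43 − 44.9211)²/44.9211 = 0.0822
  (47 − 62.2401)²/62.2401 = 3.7317
  (20 − 37.1613)²/37.1613 = 7.9252
  (40 − 38.0789)²/38.0789 = 0.0969
  (68 − 52.7599)²/52.7599 = 4.4022
χ² = 6.7180 + 0.0822 + 3.7317 + 7.9252 + 0.0969 + 4.4022 = 22.956

22.956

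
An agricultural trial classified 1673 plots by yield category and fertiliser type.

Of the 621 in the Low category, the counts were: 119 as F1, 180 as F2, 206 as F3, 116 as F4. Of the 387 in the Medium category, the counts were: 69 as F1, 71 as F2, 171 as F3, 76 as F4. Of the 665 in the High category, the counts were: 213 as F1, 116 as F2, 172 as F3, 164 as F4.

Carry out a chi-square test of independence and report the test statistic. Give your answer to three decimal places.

Row totals: 621, 387, 665. Column totals: 401, 367, 549, 356. Grand total N = 1673.
Expected counts (row total × column total / N):
  Low, F1: 621×401/1673 = 148.8470
  Low, F2: 621×367/1673 = 136.2265
  Low, F3: 621×549/1673 = 203.7830
  Low, F4: 621×356/1673 = 132.1435
  Medium, F1: 387×401/1673 = 92.7597
  Medium, F2: 387×367/1673 = 84.8948
  Medium, F3: 387×549/1673 = 126.9952
  Medium, F4: 387×356/1673 = 82.3503
  High, F1: 665×401/1673 = 159.3933
  High, F2: 665×367/1673 = 145.8787
  High, F3: 665×549/1673 = 218.2218
  High, F4: 665×356/1673 = 141.5063
Contributions (O − E)²/E:
  (119 − 148.8470)²/148.8470 = 5.9850
  (180 − 136.2265)²/136.2265 = 14.0657
  (206 − 203.7830)²/203.7830 = 0.0241
  (116 − 132.1435)²/132.1435 = 1.9722
  (69 − 92.7597)²/92.7597 = 6.0859
  (71 − 84.8948)²/84.8948 = 2.2742
  (171 − 126.9952)²/126.9952 = 15.2480
  (76 − 82.3503)²/82.3503 = 0.4897
  (213 − 159.3933)²/159.3933 = 18.0289
  (116 − 145.8787)²/145.8787 = 6.1197
  (172 − 218.2218)²/218.2218 = 9.7903
  (164 − 141.5063)²/141.5063 = 3.5756
χ² = 5.9850 + 14.0657 + 0.0241 + 1.9722 + 6.0859 + 2.2742 + 15.2480 + 0.4897 + 18.0289 + 6.1197 + 9.7903 + 3.5756 = 83.659

83.659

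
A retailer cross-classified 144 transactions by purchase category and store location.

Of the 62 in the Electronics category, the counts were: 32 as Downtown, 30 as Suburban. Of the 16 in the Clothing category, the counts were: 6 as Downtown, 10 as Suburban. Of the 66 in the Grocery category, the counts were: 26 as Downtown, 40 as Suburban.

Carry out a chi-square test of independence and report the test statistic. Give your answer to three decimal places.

Row totals: 62, 16, 66. Column totals: 64, 80. Grand total N = 144.
Expected counts (row total × column total / N):
  Electronics, Downtown: 62×64/144 = 27.5556
  Electronics, Suburban: 62×80/144 = 34.4444
  Clothing, Downtown: 16×64/144 = 7.1111
  Clothing, Suburban: 16×80/144 = 8.8889
  Grocery, Downtown: 66×64/144 = 29.3333
  Grocery, Suburban: 66×80/144 = 36.6667
Contributions (O − E)²/E:
  (32 − 27.5556)²/27.5556 = 0.7168
  (30 − 34.4444)²/34.4444 = 0.5735
  (6 − 7.1111)²/7.1111 = 0.1736
  (10 − 8.8889)²/8.8889 = 0.1389
  (26 − 29.3333)²/29.3333 = 0.3788
  (40 − 36.6667)²/36.6667 = 0.3030
χ² = 0.7168 + 0.5735 + 0.1736 + 0.1389 + 0.3788 + 0.3030 = 2.285

2.285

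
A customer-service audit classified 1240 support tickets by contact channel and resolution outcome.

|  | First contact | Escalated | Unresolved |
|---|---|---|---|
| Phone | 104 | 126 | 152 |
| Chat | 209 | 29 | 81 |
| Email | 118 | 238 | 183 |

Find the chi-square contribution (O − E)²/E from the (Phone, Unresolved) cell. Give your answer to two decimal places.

4.44

Row total (Phone) = 382; column total (Unresolved) = 416; N = 1240.
Expected count E = 382 × 416 / 1240 = 128.155.
Contribution = (O − E)²/E = (152 − 128.155)² / 128.155 = 4.44.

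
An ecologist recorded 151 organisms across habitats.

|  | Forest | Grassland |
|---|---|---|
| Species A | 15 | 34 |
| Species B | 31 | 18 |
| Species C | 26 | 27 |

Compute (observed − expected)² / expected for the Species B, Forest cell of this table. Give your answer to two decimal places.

2.50

Row total (Species B) = 49; column total (Forest) = 72; N = 151.
Expected count E = 49 × 72 / 151 = 23.364.
Contribution = (O − E)²/E = (31 − 23.364)² / 23.364 = 2.50.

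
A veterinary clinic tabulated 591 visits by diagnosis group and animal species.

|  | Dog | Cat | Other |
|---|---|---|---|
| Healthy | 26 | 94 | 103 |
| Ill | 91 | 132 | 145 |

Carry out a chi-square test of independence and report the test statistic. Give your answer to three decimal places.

14.937

Row totals: 223, 368. Column totals: 117, 226, 248. Grand total N = 591.
Expected counts (row total × column total / N):
  Healthy, Dog: 223×117/591 = 44.1472
  Healthy, Cat: 223×226/591 = 85.2758
  Healthy, Other: 223×248/591 = 93.5770
  Ill, Dog: 368×117/591 = 72.8528
  Ill, Cat: 368×226/591 = 140.7242
  Ill, Other: 368×248/591 = 154.4230
Contributions (O − E)²/E:
  (26 − 44.1472)²/44.1472 = 7.4596
  (94 − 85.2758)²/85.2758 = 0.8925
  (103 − 93.5770)²/93.5770 = 0.9489
  (91 − 72.8528)²/72.8528 = 4.5204
  (132 − 140.7242)²/140.7242 = 0.5409
  (145 − 154.4230)²/154.4230 = 0.5750
χ² = 7.4596 + 0.8925 + 0.9489 + 4.5204 + 0.5409 + 0.5750 = 14.937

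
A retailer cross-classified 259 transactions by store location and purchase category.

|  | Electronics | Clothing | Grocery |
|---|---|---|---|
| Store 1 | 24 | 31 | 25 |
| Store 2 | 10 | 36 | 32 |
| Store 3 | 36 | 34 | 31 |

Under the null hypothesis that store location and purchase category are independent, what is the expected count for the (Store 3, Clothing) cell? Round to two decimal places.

Row total (Store 3) = 101; column total (Clothing) = 101; grand total N = 259.
Expected count = (row total × column total) / N = 101 × 101 / 259 = 39.39.

39.39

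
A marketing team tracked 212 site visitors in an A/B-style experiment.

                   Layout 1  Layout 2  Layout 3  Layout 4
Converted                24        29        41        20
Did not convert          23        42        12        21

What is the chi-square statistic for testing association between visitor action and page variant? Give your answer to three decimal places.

Row totals: 114, 98. Column totals: 47, 71, 53, 41. Grand total N = 212.
Expected counts (row total × column total / N):
  Converted, Layout 1: 114×47/212 = 25.2736
  Converted, Layout 2: 114×71/212 = 38.1792
  Converted, Layout 3: 114×53/212 = 28.5000
  Converted, Layout 4: 114×41/212 = 22.0472
  Did not convert, Layout 1: 98×47/212 = 21.7264
  Did not convert, Layout 2: 98×71/212 = 32.8208
  Did not convert, Layout 3: 98×53/212 = 24.5000
  Did not convert, Layout 4: 98×41/212 = 18.9528
Contributions (O − E)²/E:
  (24 − 25.2736)²/25.2736 = 0.0642
  (29 − 38.1792)²/38.1792 = 2.2069
  (41 − 28.5000)²/28.5000 = 5.4825
  (20 − 22.0472)²/22.0472 = 0.1901
  (23 − 21.7264)²/21.7264 = 0.0747
  (42 − 32.8208)²/32.8208 = 2.5672
  (12 − 24.5000)²/24.5000 = 6.3776
  (21 − 18.9528)²/18.9528 = 0.2211
χ² = 0.0642 + 2.2069 + 5.4825 + 0.1901 + 0.0747 + 2.5672 + 6.3776 + 0.2211 = 17.184

17.184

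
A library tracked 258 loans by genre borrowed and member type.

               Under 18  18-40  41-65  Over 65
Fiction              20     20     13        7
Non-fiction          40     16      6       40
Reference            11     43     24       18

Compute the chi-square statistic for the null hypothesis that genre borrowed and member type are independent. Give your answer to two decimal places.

54.59

Row totals: 60, 102, 96. Column totals: 71, 79, 43, 65. Grand total N = 258.
Expected counts (row total × column total / N):
  Fiction, Under 18: 60×71/258 = 16.512
  Fiction, 18-40: 60×79/258 = 18.372
  Fiction, 41-65: 60×43/258 = 10.000
  Fiction, Over 65: 60×65/258 = 15.116
  Non-fiction, Under 18: 102×71/258 = 28.070
  Non-fiction, 18-40: 102×79/258 = 31.233
  Non-fiction, 41-65: 102×43/258 = 17.000
  Non-fiction, Over 65: 102×65/258 = 25.698
  Reference, Under 18: 96×71/258 = 26.419
  Reference, 18-40: 96×79/258 = 29.395
  Reference, 41-65: 96×43/258 = 16.000
  Reference, Over 65: 96×65/258 = 24.186
Contributions (O − E)²/E:
  (20 − 16.512)²/16.512 = 0.7368
  (20 − 18.372)²/18.372 = 0.1443
  (13 − 10.000)²/10.000 = 0.9000
  (7 − 15.116)²/15.116 = 4.3576
  (40 − 28.070)²/28.070 = 5.0704
  (16 − 31.233)²/31.233 = 7.4295
  (6 − 17.000)²/17.000 = 7.1176
  (40 − 25.698)²/25.698 = 7.9597
  (11 − 26.419)²/26.419 = 8.9990
  (43 − 29.395)²/29.395 = 6.2969
  (24 − 16.000)²/16.000 = 4.0000
  (18 − 24.186)²/24.186 = 1.5822
χ² = 0.7368 + 0.1443 + 0.9000 + 4.3576 + 5.0704 + 7.4295 + 7.1176 + 7.9597 + 8.9990 + 6.2969 + 4.0000 + 1.5822 = 54.59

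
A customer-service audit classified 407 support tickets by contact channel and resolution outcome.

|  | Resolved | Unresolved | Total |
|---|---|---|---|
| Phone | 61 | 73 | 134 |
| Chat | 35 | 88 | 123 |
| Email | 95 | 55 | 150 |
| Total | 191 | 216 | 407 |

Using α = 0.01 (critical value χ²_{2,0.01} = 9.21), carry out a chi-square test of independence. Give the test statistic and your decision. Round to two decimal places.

33.17; reject H₀

Grand total N = 407.
Expected counts (row total × column total / N):
  Phone, Resolved: 134×191/407 = 62.885
  Phone, Unresolved: 134×216/407 = 71.115
  Chat, Resolved: 123×191/407 = 57.722
  Chat, Unresolved: 123×216/407 = 65.278
  Email, Resolved: 150×191/407 = 70.393
  Email, Unresolved: 150×216/407 = 79.607
Contributions (O − E)²/E:
  (61 − 62.885)²/62.885 = 0.0565
  (73 − 71.115)²/71.115 = 0.0500
  (35 − 57.722)²/57.722 = 8.9444
  (88 − 65.278)²/65.278 = 7.9091
  (95 − 70.393)²/70.393 = 8.6018
  (55 − 79.607)²/79.607 = 7.6062
χ² = 0.0565 + 0.0500 + 8.9444 + 7.9091 + 8.6018 + 7.6062 = 33.17
df = (3−1)(2−1) = 2. Since 33.17 > 9.21, reject the null hypothesis of independence at α = 0.01.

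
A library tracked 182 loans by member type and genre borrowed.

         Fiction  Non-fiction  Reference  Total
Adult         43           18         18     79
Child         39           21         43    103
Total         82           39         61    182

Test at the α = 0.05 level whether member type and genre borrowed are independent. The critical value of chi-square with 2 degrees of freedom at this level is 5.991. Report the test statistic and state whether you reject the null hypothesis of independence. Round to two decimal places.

7.64; reject H₀

Grand total N = 182.
Expected counts (row total × column total / N):
  Adult, Fiction: 79×82/182 = 35.593
  Adult, Non-fiction: 79×39/182 = 16.929
  Adult, Reference: 79×61/182 = 26.478
  Child, Fiction: 103×82/182 = 46.407
  Child, Non-fiction: 103×39/182 = 22.071
  Child, Reference: 103×61/182 = 34.522
Contributions (O − E)²/E:
  (43 − 35.593)²/35.593 = 1.5414
  (18 − 16.929)²/16.929 = 0.0678
  (18 − 26.478)²/26.478 = 2.7146
  (39 − 46.407)²/46.407 = 1.1822
  (21 − 22.071)²/22.071 = 0.0520
  (43 − 34.522)²/34.522 = 2.0820
χ² = 1.5414 + 0.0678 + 2.7146 + 1.1822 + 0.0520 + 2.0820 = 7.64
df = (2−1)(3−1) = 2. Since 7.64 > 5.991, reject the null hypothesis of independence at α = 0.05.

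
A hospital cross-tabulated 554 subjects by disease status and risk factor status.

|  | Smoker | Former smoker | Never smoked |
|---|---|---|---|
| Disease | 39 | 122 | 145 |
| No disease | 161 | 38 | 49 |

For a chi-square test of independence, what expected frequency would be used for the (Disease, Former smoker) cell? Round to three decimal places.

Row total (Disease) = 306; column total (Former smoker) = 160; grand total N = 554.
Expected count = (row total × column total) / N = 306 × 160 / 554 = 88.375.

88.375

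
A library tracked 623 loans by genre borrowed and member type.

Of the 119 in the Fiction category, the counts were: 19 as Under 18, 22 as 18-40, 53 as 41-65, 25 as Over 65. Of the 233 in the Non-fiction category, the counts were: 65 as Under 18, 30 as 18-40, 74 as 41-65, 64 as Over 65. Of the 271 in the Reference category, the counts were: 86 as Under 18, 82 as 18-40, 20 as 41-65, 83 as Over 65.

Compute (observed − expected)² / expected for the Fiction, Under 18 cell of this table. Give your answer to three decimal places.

5.589

Row total (Fiction) = 119; column total (Under 18) = 170; N = 623.
Expected count E = 119 × 170 / 623 = 32.4719.
Contribution = (O − E)²/E = (19 − 32.4719)² / 32.4719 = 5.589.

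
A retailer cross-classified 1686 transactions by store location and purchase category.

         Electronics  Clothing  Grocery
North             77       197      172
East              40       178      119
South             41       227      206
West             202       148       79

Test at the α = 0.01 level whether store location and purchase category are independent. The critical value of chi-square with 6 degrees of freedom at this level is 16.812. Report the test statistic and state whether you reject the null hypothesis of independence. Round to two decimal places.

Row totals: 446, 337, 474, 429. Column totals: 360, 750, 576. Grand total N = 1686.
Expected counts (row total × column total / N):
  North, Electronics: 446×360/1686 = 95.231
  North, Clothing: 446×750/1686 = 198.399
  North, Grocery: 446×576/1686 = 152.370
  East, Electronics: 337×360/1686 = 71.957
  East, Clothing: 337×750/1686 = 149.911
  East, Grocery: 337×576/1686 = 115.132
  South, Electronics: 474×360/1686 = 101.210
  South, Clothing: 474×750/1686 = 210.854
  South, Grocery: 474×576/1686 = 161.936
  West, Electronics: 429×360/1686 = 91.601
  West, Clothing: 429×750/1686 = 190.836
  West, Grocery: 429×576/1686 = 146.562
Contributions (O − E)²/E:
  (77 − 95.231)²/95.231 = 3.4901
  (197 − 198.399)²/198.399 = 0.0099
  (172 − 152.370)²/152.370 = 2.5290
  (40 − 71.957)²/71.957 = 14.1925
  (178 − 149.911)²/149.911 = 5.2631
  (119 − 115.132)²/115.132 = 0.1300
  (41 − 101.210)²/101.210 = 35.8190
  (227 − 210.854)²/210.854 = 1.2364
  (206 − 161.936)²/161.936 = 11.9901
  (202 − 91.601)²/91.601 = 133.0547
  (148 − 190.836)²/190.836 = 9.6152
  (79 − 146.562)²/146.562 = 31.1447
χ² = 3.4901 + 0.0099 + 2.5290 + 14.1925 + 5.2631 + 0.1300 + 35.8190 + 1.2364 + 11.9901 + 133.0547 + 9.6152 + 31.1447 = 248.47
df = (4−1)(3−1) = 6. Since 248.47 > 16.812, reject the null hypothesis of independence at α = 0.01.

248.47; reject H₀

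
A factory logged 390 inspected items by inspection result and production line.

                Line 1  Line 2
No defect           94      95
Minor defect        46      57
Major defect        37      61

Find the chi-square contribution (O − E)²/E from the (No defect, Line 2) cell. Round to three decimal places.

0.655

Row total (No defect) = 189; column total (Line 2) = 213; N = 390.
Expected count E = 189 × 213 / 390 = 103.2231.
Contribution = (O − E)²/E = (95 − 103.2231)² / 103.2231 = 0.655.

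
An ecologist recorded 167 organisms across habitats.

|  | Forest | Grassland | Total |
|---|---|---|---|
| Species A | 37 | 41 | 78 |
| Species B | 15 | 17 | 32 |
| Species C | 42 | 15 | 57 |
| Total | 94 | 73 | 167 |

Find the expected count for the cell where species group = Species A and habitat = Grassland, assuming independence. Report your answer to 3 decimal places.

Row total (Species A) = 78; column total (Grassland) = 73; grand total N = 167.
Expected count = (row total × column total) / N = 78 × 73 / 167 = 34.096.

34.096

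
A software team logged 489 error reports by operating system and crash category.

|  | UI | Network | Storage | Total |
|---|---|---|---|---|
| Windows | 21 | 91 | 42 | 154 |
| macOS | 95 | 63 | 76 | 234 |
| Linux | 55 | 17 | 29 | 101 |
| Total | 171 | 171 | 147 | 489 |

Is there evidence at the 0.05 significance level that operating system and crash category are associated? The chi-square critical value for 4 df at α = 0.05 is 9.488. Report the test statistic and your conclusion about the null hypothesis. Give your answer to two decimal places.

73.50; reject H₀

Grand total N = 489.
Expected counts (row total × column total / N):
  Windows, UI: 154×171/489 = 53.853
  Windows, Network: 154×171/489 = 53.853
  Windows, Storage: 154×147/489 = 46.294
  macOS, UI: 234×171/489 = 81.828
  macOS, Network: 234×171/489 = 81.828
  macOS, Storage: 234×147/489 = 70.344
  Linux, UI: 101×171/489 = 35.319
  Linux, Network: 101×171/489 = 35.319
  Linux, Storage: 101×147/489 = 30.362
Contributions (O − E)²/E:
  (21 − 53.853)²/53.853 = 20.0420
  (91 − 53.853)²/53.853 = 25.6234
  (42 − 46.294)²/46.294 = 0.3983
  (95 − 81.828)²/81.828 = 2.1203
  (63 − 81.828)²/81.828 = 4.3322
  (76 − 70.344)²/70.344 = 0.4548
  (55 − 35.319)²/35.319 = 10.9670
  (17 − 35.319)²/35.319 = 9.5016
  (29 − 30.362)²/30.362 = 0.0611
χ² = 20.0420 + 25.6234 + 0.3983 + 2.1203 + 4.3322 + 0.4548 + 10.9670 + 9.5016 + 0.0611 = 73.50
df = (3−1)(3−1) = 4. Since 73.50 > 9.488, reject the null hypothesis of independence at α = 0.05.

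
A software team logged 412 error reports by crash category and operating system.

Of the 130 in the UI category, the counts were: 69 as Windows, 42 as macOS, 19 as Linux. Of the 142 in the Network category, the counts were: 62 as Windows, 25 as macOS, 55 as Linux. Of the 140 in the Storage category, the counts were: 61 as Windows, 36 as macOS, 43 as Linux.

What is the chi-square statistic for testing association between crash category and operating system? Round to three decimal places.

21.921

Row totals: 130, 142, 140. Column totals: 192, 103, 117. Grand total N = 412.
Expected counts (row total × column total / N):
  UI, Windows: 130×192/412 = 60.5825
  UI, macOS: 130×103/412 = 32.5000
  UI, Linux: 130×117/412 = 36.9175
  Network, Windows: 142×192/412 = 66.1748
  Network, macOS: 142×103/412 = 35.5000
  Network, Linux: 142×117/412 = 40.3252
  Storage, Windows: 140×192/412 = 65.2427
  Storage, macOS: 140×103/412 = 35.0000
  Storage, Linux: 140×117/412 = 39.7573
Contributions (O − E)²/E:
  (69 − 60.5825)²/60.5825 = 1.1696
  (42 − 32.5000)²/32.5000 = 2.7769
  (19 − 36.9175)²/36.9175 = 8.6961
  (62 − 66.1748)²/66.1748 = 0.2634
  (25 − 35.5000)²/35.5000 = 3.1056
  (55 − 40.3252)²/40.3252 = 5.3403
  (61 − 65.2427)²/65.2427 = 0.2759
  (36 − 35.0000)²/35.0000 = 0.0286
  (43 − 39.7573)²/39.7573 = 0.2645
χ² = 1.1696 + 2.7769 + 8.6961 + 0.2634 + 3.1056 + 5.3403 + 0.2759 + 0.0286 + 0.2645 = 21.921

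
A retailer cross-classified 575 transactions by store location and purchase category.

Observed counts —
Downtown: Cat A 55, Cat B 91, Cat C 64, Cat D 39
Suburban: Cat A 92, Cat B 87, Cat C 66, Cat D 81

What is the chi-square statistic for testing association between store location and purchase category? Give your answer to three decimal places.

14.075

Row totals: 249, 326. Column totals: 147, 178, 130, 120. Grand total N = 575.
Expected counts (row total × column total / N):
  Downtown, Cat A: 249×147/575 = 63.6574
  Downtown, Cat B: 249×178/575 = 77.0817
  Downtown, Cat C: 249×130/575 = 56.2957
  Downtown, Cat D: 249×120/575 = 51.9652
  Suburban, Cat A: 326×147/575 = 83.3426
  Suburban, Cat B: 326×178/575 = 100.9183
  Suburban, Cat C: 326×130/575 = 73.7043
  Suburban, Cat D: 326×120/575 = 68.0348
Contributions (O − E)²/E:
  (55 − 63.6574)²/63.6574 = 1.1774
  (91 − 77.0817)²/77.0817 = 2.5132
  (64 − 56.2957)²/56.2957 = 1.0544
  (39 − 51.9652)²/51.9652 = 3.2348
  (92 − 83.3426)²/83.3426 = 0.8993
  (87 − 100.9183)²/100.9183 = 1.9196
  (66 − 73.7043)²/73.7043 = 0.8053
  (81 − 68.0348)²/68.0348 = 2.4707
χ² = 1.1774 + 2.5132 + 1.0544 + 3.2348 + 0.8993 + 1.9196 + 0.8053 + 2.4707 = 14.075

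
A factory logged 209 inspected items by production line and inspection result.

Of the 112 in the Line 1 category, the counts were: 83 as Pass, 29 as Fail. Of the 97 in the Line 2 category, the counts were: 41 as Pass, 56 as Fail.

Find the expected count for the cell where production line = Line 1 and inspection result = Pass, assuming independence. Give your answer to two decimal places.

Row total (Line 1) = 112; column total (Pass) = 124; grand total N = 209.
Expected count = (row total × column total) / N = 112 × 124 / 209 = 66.45.

66.45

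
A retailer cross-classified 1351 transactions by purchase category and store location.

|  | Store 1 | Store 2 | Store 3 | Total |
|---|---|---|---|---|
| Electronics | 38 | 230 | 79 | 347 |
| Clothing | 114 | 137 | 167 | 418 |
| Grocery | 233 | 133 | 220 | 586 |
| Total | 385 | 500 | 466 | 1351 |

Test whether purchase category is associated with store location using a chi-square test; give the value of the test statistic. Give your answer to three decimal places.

197.629

Grand total N = 1351.
Expected counts (row total × column total / N):
  Electronics, Store 1: 347×385/1351 = 98.8860
  Electronics, Store 2: 347×500/1351 = 128.4234
  Electronics, Store 3: 347×466/1351 = 119.6906
  Clothing, Store 1: 418×385/1351 = 119.1192
  Clothing, Store 2: 418×500/1351 = 154.7002
  Clothing, Store 3: 418×466/1351 = 144.1806
  Grocery, Store 1: 586×385/1351 = 166.9948
  Grocery, Store 2: 586×500/1351 = 216.8764
  Grocery, Store 3: 586×466/1351 = 202.1288
Contributions (O − E)²/E:
  (38 − 98.8860)²/98.8860 = 37.4887
  (230 − 128.4234)²/128.4234 = 80.3421
  (79 − 119.6906)²/119.6906 = 13.8334
  (114 − 119.1192)²/119.1192 = 0.2200
  (137 − 154.7002)²/154.7002 = 2.0252
  (167 − 144.1806)²/144.1806 = 3.6116
  (233 − 166.9948)²/166.9948 = 26.0888
  (133 − 216.8764)²/216.8764 = 32.4390
  (220 − 202.1288)²/202.1288 = 1.5801
χ² = 37.4887 + 80.3421 + 13.8334 + 0.2200 + 2.0252 + 3.6116 + 26.0888 + 32.4390 + 1.5801 = 197.629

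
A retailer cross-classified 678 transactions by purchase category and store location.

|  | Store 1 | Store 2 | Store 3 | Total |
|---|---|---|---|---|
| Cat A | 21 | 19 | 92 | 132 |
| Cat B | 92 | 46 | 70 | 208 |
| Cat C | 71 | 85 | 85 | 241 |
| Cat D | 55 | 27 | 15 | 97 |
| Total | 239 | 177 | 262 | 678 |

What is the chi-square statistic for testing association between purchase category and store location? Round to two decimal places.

Grand total N = 678.
Expected counts (row total × column total / N):
  Cat A, Store 1: 132×239/678 = 46.531
  Cat A, Store 2: 132×177/678 = 34.460
  Cat A, Store 3: 132×262/678 = 51.009
  Cat B, Store 1: 208×239/678 = 73.322
  Cat B, Store 2: 208×177/678 = 54.301
  Cat B, Store 3: 208×262/678 = 80.378
  Cat C, Store 1: 241×239/678 = 84.954
  Cat C, Store 2: 241×177/678 = 62.916
  Cat C, Store 3: 241×262/678 = 93.130
  Cat D, Store 1: 97×239/678 = 34.193
  Cat D, Store 2: 97×177/678 = 25.323
  Cat D, Store 3: 97×262/678 = 37.484
Contributions (O − E)²/E:
  (21 − 46.531)²/46.531 = 14.0086
  (19 − 34.460)²/34.460 = 6.9359
  (92 − 51.009)²/51.009 = 32.9405
  (92 − 73.322)²/73.322 = 4.7580
  (46 − 54.301)²/54.301 = 1.2690
  (70 − 80.378)²/80.378 = 1.3400
  (71 − 84.954)²/84.954 = 2.2920
  (85 − 62.916)²/62.916 = 7.7517
  (85 − 93.130)²/93.130 = 0.7097
  (55 − 34.193)²/34.193 = 12.6614
  (27 − 25.323)²/25.323 = 0.1111
  (15 − 37.484)²/37.484 = 13.4866
χ² = 14.0086 + 6.9359 + 32.9405 + 4.7580 + 1.2690 + 1.3400 + 2.2920 + 7.7517 + 0.7097 + 12.6614 + 0.1111 + 13.4866 = 98.26

98.26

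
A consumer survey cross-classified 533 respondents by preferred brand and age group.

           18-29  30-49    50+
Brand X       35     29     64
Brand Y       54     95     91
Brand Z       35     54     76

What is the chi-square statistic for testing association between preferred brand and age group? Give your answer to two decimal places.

11.69

Row totals: 128, 240, 165. Column totals: 124, 178, 231. Grand total N = 533.
Expected counts (row total × column total / N):
  Brand X, 18-29: 128×124/533 = 29.779
  Brand X, 30-49: 128×178/533 = 42.747
  Brand X, 50+: 128×231/533 = 55.475
  Brand Y, 18-29: 240×124/533 = 55.835
  Brand Y, 30-49: 240×178/533 = 80.150
  Brand Y, 50+: 240×231/533 = 104.015
  Brand Z, 18-29: 165×124/533 = 38.386
  Brand Z, 30-49: 165×178/533 = 55.103
  Brand Z, 50+: 165×231/533 = 71.510
Contributions (O − E)²/E:
  (35 − 29.779)²/29.779 = 0.9154
  (29 − 42.747)²/42.747 = 4.4209
  (64 − 55.475)²/55.475 = 1.3101
  (54 − 55.835)²/55.835 = 0.0603
  (95 − 80.150)²/80.150 = 2.7514
  (91 − 104.015)²/104.015 = 1.6285
  (35 − 38.386)²/38.386 = 0.2987
  (54 − 55.103)²/55.103 = 0.0221
  (76 − 71.510)²/71.510 = 0.2819
χ² = 0.9154 + 4.4209 + 1.3101 + 0.0603 + 2.7514 + 1.6285 + 0.2987 + 0.0221 + 0.2819 = 11.69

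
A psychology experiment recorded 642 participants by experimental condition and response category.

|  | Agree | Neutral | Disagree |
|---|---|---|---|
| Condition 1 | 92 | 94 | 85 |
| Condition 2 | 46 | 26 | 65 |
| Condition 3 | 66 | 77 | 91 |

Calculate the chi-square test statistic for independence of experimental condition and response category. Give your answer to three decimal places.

15.837

Row totals: 271, 137, 234. Column totals: 204, 197, 241. Grand total N = 642.
Expected counts (row total × column total / N):
  Condition 1, Agree: 271×204/642 = 86.11215
  Condition 1, Neutral: 271×197/642 = 83.15732
  Condition 1, Disagree: 271×241/642 = 101.73053
  Condition 2, Agree: 137×204/642 = 43.53271
  Condition 2, Neutral: 137×197/642 = 42.03894
  Condition 2, Disagree: 137×241/642 = 51.42835
  Condition 3, Agree: 234×204/642 = 74.35514
  Condition 3, Neutral: 234×197/642 = 71.80374
  Condition 3, Disagree: 234×241/642 = 87.84112
Contributions (O − E)²/E:
  (92 − 86.11215)²/86.11215 = 0.4026
  (94 − 83.15732)²/83.15732 = 1.4138
  (85 − 101.73053)²/101.73053 = 2.7515
  (46 − 43.53271)²/43.53271 = 0.1398
  (26 − 42.03894)²/42.03894 = 6.1193
  (65 − 51.42835)²/51.42835 = 3.5815
  (66 − 74.35514)²/74.35514 = 0.9389
  (77 − 71.80374)²/71.80374 = 0.3760
  (91 − 87.84112)²/87.84112 = 0.1136
χ² = 0.4026 + 1.4138 + 2.7515 + 0.1398 + 6.1193 + 3.5815 + 0.9389 + 0.3760 + 0.1136 = 15.837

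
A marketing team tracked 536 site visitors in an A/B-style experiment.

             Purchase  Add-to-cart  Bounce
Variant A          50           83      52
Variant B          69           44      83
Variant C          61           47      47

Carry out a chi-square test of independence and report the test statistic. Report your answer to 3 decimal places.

25.627

Row totals: 185, 196, 155. Column totals: 180, 174, 182. Grand total N = 536.
Expected counts (row total × column total / N):
  Variant A, Purchase: 185×180/536 = 62.1269
  Variant A, Add-to-cart: 185×174/536 = 60.0560
  Variant A, Bounce: 185×182/536 = 62.8172
  Variant B, Purchase: 196×180/536 = 65.8209
  Variant B, Add-to-cart: 196×174/536 = 63.6269
  Variant B, Bounce: 196×182/536 = 66.5522
  Variant C, Purchase: 155×180/536 = 52.0522
  Variant C, Add-to-cart: 155×174/536 = 50.3172
  Variant C, Bounce: 155×182/536 = 52.6306
Contributions (O − E)²/E:
  (50 − 62.1269)²/62.1269 = 2.3671
  (83 − 60.0560)²/60.0560 = 8.7656
  (52 − 62.8172)²/62.8172 = 1.8627
  (69 − 65.8209)²/65.8209 = 0.1535
  (44 − 63.6269)²/63.6269 = 6.0543
  (83 − 66.5522)²/66.5522 = 4.0649
  (61 − 52.0522)²/52.0522 = 1.5381
  (47 − 50.3172)²/50.3172 = 0.2187
  (47 − 52.6306)²/52.6306 = 0.6024
χ² = 2.3671 + 8.7656 + 1.8627 + 0.1535 + 6.0543 + 4.0649 + 1.5381 + 0.2187 + 0.6024 = 25.627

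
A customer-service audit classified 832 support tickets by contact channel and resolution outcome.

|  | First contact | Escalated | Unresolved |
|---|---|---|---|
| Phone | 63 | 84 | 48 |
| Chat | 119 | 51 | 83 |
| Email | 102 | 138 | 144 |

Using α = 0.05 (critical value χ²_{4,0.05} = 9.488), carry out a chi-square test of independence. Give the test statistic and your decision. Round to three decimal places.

45.230; reject H₀

Row totals: 195, 253, 384. Column totals: 284, 273, 275. Grand total N = 832.
Expected counts (row total × column total / N):
  Phone, First contact: 195×284/832 = 66.5625
  Phone, Escalated: 195×273/832 = 63.9844
  Phone, Unresolved: 195×275/832 = 64.4531
  Chat, First contact: 253×284/832 = 86.3606
  Chat, Escalated: 253×273/832 = 83.0156
  Chat, Unresolved: 253×275/832 = 83.6238
  Email, First contact: 384×284/832 = 131.0769
  Email, Escalated: 384×273/832 = 126.0000
  Email, Unresolved: 384×275/832 = 126.9231
Contributions (O − E)²/E:
  (63 − 66.5625)²/66.5625 = 0.1907
  (84 − 63.9844)²/63.9844 = 6.2613
  (48 − 64.4531)²/64.4531 = 4.2000
  (119 − 86.3606)²/86.3606 = 12.3358
  (51 − 83.0156)²/83.0156 = 12.3471
  (83 − 83.6238)²/83.6238 = 0.0047
  (102 − 131.0769)²/131.0769 = 6.4502
  (138 − 126.0000)²/126.0000 = 1.1429
  (144 − 126.9231)²/126.9231 = 2.2976
χ² = 0.1907 + 6.2613 + 4.2000 + 12.3358 + 12.3471 + 0.0047 + 6.4502 + 1.1429 + 2.2976 = 45.230
df = (3−1)(3−1) = 4. Since 45.230 > 9.488, reject the null hypothesis of independence at α = 0.05.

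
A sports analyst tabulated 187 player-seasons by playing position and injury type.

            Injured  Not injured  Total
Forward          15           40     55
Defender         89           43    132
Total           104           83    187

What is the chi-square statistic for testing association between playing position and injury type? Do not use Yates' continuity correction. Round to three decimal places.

Grand total N = 187.
Expected counts (row total × column total / N):
  Forward, Injured: 55×104/187 = 30.5882
  Forward, Not injured: 55×83/187 = 24.4118
  Defender, Injured: 132×104/187 = 73.4118
  Defender, Not injured: 132×83/187 = 58.5882
Contributions (O − E)²/E:
  (15 − 30.5882)²/30.5882 = 7.9440
  (40 − 24.4118)²/24.4118 = 9.9539
  (89 − 73.4118)²/73.4118 = 3.3100
  (43 − 58.5882)²/58.5882 = 4.1475
χ² = 7.9440 + 9.9539 + 3.3100 + 4.1475 = 25.355

25.355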